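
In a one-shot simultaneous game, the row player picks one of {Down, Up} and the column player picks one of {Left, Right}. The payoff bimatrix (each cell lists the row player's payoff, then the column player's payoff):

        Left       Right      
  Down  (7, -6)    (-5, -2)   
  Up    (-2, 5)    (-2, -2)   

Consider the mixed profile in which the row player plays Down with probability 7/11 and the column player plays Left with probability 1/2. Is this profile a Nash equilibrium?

No

Given the column player's mix q = 1/2, the row player's payoff from Down is 1 but from Up is -2. The row player strictly prefers Down, so the row player would not mix.
So the proposed profile is not a Nash equilibrium.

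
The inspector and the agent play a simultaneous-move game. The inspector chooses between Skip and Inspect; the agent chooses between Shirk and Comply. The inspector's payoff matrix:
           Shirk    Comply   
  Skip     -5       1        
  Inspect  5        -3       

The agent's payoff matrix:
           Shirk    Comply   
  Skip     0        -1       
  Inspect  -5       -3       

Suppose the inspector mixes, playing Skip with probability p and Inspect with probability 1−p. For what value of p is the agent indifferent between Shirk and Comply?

p = 2/3

The agent's indifference between Shirk and Comply determines the inspector's mixing probability p:
  the agent's payoff from Shirk: p·0 + (1−p)·(-5) = 5p - 5
  the agent's payoff from Comply: p·(-1) + (1−p)·(-3) = 2p - 3
  5p - 5 = 2p - 3  ⇒  3p = 2  ⇒  p = 2/3.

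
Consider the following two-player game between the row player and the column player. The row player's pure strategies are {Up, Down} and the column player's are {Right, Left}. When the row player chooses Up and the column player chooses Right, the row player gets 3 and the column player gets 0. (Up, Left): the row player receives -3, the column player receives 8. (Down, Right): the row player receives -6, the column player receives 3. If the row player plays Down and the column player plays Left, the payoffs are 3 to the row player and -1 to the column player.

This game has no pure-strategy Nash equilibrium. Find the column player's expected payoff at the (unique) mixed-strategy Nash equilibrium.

In a mixed equilibrium the column player is indifferent between Right and Left; this condition fixes p.
  the column player's payoff to Right: p·0 + (1−p)·3 = -3p + 3
  the column player's payoff to Left: p·8 + (1−p)·(-1) = 9p - 1
  -3p + 3 = 9p - 1  ⇒  -12p = -4  ⇒  p = 1/3.
At equilibrium the column player is indifferent across columns, so the column player's payoff equals the payoff from Right: (1/3)·0 + (2/3)·3 = 2.

2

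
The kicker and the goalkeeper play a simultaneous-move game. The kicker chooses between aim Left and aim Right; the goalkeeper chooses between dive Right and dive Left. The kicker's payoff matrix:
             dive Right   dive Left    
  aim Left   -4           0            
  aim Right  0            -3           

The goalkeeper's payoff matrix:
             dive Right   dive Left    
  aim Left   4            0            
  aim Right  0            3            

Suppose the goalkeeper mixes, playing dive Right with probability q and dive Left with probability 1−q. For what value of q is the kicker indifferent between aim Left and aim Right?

q = 3/7

The goalkeeper's mix must leave the kicker indifferent between aim Left and aim Right.
  the kicker's payoff to aim Left: q·(-4) + (1−q)·0 = -4q
  the kicker's payoff to aim Right: q·0 + (1−q)·(-3) = 3q - 3
  -4q = 3q - 3  ⇒  -7q = -3  ⇒  q = 3/7.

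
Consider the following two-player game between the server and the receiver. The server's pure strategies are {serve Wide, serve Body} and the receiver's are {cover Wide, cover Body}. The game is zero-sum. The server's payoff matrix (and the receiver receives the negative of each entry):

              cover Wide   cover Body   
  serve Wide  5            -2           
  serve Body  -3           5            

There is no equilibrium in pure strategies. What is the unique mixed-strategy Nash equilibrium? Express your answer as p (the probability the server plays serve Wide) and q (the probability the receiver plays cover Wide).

p = 8/15, q = 7/15

The receiver's indifference between cover Wide and cover Body determines the server's mixing probability p:
  the receiver's payoff to cover Wide: p·(-5) + (1−p)·3 = -8p + 3
  the receiver's payoff to cover Body: p·2 + (1−p)·(-5) = 7p - 5
  -8p + 3 = 7p - 5  ⇒  -15p = -8  ⇒  p = 8/15.
Set the server's expected payoff from serve Wide equal to that from serve Body:
  the server's payoff from serve Wide: q·5 + (1−q)·(-2) = 7q - 2
  the server's payoff from serve Body: q·(-3) + (1−q)·5 = -8q + 5
  7q - 2 = -8q + 5  ⇒  15q = 7  ⇒  q = 7/15.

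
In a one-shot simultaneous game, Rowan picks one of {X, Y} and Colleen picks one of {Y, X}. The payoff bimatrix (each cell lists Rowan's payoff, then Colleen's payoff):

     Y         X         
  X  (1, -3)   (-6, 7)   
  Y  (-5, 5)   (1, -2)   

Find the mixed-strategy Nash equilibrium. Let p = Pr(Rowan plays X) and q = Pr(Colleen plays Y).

Rowan's mix must leave Colleen indifferent between Y and X.
  Colleen's payoff from Y: p·(-3) + (1−p)·5 = -8p + 5
  Colleen's payoff from X: p·7 + (1−p)·(-2) = 9p - 2
  -8p + 5 = 9p - 2  ⇒  -17p = -7  ⇒  p = 7/17.
Colleen's mix must leave Rowan indifferent between X and Y.
  Rowan's expected payoff from X: q·1 + (1−q)·(-6) = 7q - 6
  Rowan's expected payoff from Y: q·(-5) + (1−q)·1 = -6q + 1
  7q - 6 = -6q + 1  ⇒  13q = 7  ⇒  q = 7/13.

p = 7/17, q = 7/13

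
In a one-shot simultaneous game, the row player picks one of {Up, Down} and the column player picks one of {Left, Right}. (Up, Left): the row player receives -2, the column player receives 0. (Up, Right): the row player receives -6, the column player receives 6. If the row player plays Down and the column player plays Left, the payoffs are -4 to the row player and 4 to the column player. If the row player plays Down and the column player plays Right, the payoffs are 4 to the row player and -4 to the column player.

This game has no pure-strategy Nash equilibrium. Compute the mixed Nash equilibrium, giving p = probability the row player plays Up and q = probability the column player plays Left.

The row player's mix must leave the column player indifferent between Left and Right.
  the column player's payoff to Left: p·0 + (1−p)·4 = -4p + 4
  the column player's payoff to Right: p·6 + (1−p)·(-4) = 10p - 4
  -4p + 4 = 10p - 4  ⇒  -14p = -8  ⇒  p = 4/7.
The column player's mix must leave the row player indifferent between Up and Down.
  the row player's expected payoff from Up: q·(-2) + (1−q)·(-6) = 4q - 6
  the row player's expected payoff from Down: q·(-4) + (1−q)·4 = -8q + 4
  4q - 6 = -8q + 4  ⇒  12q = 10  ⇒  q = 5/6.

p = 4/7, q = 5/6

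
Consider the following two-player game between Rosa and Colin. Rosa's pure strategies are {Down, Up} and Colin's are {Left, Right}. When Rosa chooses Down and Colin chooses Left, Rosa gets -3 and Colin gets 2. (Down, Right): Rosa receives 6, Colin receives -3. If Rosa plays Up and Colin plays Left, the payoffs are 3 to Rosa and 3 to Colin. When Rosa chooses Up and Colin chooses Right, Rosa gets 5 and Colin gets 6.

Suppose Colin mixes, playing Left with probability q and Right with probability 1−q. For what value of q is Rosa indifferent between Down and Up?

q = 1/7

Rosa's indifference between Down and Up determines Colin's mixing probability q:
  Rosa's payoff from Down: q·(-3) + (1−q)·6 = -9q + 6
  Rosa's payoff from Up: q·3 + (1−q)·5 = -2q + 5
  -9q + 6 = -2q + 5  ⇒  -7q = -1  ⇒  q = 1/7.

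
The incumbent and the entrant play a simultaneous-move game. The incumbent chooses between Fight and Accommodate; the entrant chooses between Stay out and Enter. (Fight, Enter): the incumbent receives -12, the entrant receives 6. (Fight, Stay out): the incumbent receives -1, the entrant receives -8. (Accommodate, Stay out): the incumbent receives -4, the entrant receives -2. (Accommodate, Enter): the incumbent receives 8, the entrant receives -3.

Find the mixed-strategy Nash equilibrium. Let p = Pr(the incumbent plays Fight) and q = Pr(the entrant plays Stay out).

p = 1/15, q = 20/23

The incumbent's mix must leave the entrant indifferent between Stay out and Enter.
  the entrant's expected payoff from Stay out: p·(-8) + (1−p)·(-2) = -6p - 2
  the entrant's expected payoff from Enter: p·6 + (1−p)·(-3) = 9p - 3
  -6p - 2 = 9p - 3  ⇒  -15p = -1  ⇒  p = 1/15.
The incumbent's indifference between Fight and Accommodate determines the entrant's mixing probability q:
  the incumbent's payoff from Fight: q·(-1) + (1−q)·(-12) = 11q - 12
  the incumbent's payoff from Accommodate: q·(-4) + (1−q)·8 = -12q + 8
  11q - 12 = -12q + 8  ⇒  23q = 20  ⇒  q = 20/23.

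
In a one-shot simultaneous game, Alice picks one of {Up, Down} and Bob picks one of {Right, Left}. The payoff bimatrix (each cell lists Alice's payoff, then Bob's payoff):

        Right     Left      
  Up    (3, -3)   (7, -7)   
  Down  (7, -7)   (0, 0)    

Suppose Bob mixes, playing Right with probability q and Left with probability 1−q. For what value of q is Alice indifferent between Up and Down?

q = 7/11

Alice's indifference between Up and Down determines Bob's mixing probability q:
  Alice's expected payoff from Up: q·3 + (1−q)·7 = -4q + 7
  Alice's expected payoff from Down: q·7 + (1−q)·0 = 7q
  -4q + 7 = 7q  ⇒  -11q = -7  ⇒  q = 7/11.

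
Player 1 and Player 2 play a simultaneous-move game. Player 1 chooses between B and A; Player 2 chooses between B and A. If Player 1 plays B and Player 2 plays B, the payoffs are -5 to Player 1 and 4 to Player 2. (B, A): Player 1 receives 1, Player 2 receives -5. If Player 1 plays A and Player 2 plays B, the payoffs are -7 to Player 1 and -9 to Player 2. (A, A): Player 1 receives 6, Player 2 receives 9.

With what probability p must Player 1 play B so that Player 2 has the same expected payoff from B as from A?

p = 2/3

Set Player 2's expected payoff from B equal to that from A:
  Player 2's expected payoff from B: p·4 + (1−p)·(-9) = 13p - 9
  Player 2's expected payoff from A: p·(-5) + (1−p)·9 = -14p + 9
  13p - 9 = -14p + 9  ⇒  27p = 18  ⇒  p = 2/3.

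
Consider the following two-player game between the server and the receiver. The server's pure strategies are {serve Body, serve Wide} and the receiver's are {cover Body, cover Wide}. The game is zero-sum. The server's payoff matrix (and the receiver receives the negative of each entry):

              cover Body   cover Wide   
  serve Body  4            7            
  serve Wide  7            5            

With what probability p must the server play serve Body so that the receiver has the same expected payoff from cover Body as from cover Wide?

The receiver's indifference between cover Body and cover Wide determines the server's mixing probability p:
  the receiver's payoff to cover Body: p·(-4) + (1−p)·(-7) = 3p - 7
  the receiver's payoff to cover Wide: p·(-7) + (1−p)·(-5) = -2p - 5
  3p - 7 = -2p - 5  ⇒  5p = 2  ⇒  p = 2/5.

p = 2/5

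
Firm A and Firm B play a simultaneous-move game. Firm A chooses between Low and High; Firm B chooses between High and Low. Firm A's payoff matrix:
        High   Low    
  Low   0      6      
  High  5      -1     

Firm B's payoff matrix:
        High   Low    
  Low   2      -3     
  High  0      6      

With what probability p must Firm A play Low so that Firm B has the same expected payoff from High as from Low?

For Firm B to be willing to mix, Firm B must be indifferent between High and Low, which pins down Firm A's mix.
  Firm B's payoff to High: p·2 + (1−p)·0 = 2p
  Firm B's payoff to Low: p·(-3) + (1−p)·6 = -9p + 6
  2p = -9p + 6  ⇒  11p = 6  ⇒  p = 6/11.

p = 6/11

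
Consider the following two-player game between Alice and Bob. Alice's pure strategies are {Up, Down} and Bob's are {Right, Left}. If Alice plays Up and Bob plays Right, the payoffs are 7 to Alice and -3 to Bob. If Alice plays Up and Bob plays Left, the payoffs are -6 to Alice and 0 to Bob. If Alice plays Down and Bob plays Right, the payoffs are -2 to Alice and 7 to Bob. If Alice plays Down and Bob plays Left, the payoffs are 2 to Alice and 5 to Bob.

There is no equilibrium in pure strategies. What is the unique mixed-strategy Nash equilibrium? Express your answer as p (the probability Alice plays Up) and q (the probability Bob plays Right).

p = 2/5, q = 8/17

Alice's mix must leave Bob indifferent between Right and Left.
  Bob's payoff to Right: p·(-3) + (1−p)·7 = -10p + 7
  Bob's payoff to Left: p·0 + (1−p)·5 = -5p + 5
  -10p + 7 = -5p + 5  ⇒  -5p = -2  ⇒  p = 2/5.
For Alice to be willing to mix, Alice must be indifferent between Up and Down, which pins down Bob's mix.
  Alice's expected payoff from Up: q·7 + (1−q)·(-6) = 13q - 6
  Alice's expected payoff from Down: q·(-2) + (1−q)·2 = -4q + 2
  13q - 6 = -4q + 2  ⇒  17q = 8  ⇒  q = 8/17.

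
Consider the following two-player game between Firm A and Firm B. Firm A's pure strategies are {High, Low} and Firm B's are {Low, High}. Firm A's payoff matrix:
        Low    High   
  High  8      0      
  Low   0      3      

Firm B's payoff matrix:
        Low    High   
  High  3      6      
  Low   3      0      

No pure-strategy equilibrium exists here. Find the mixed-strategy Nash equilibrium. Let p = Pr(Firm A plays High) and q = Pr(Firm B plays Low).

Firm A's mix must leave Firm B indifferent between Low and High.
  Firm B's payoff from Low: p·3 + (1−p)·3 = 3
  Firm B's payoff from High: p·6 + (1−p)·0 = 6p
  3 = 6p  ⇒  -6p = -3  ⇒  p = 1/2.
Firm A's indifference between High and Low determines Firm B's mixing probability q:
  Firm A's payoff to High: q·8 + (1−q)·0 = 8q
  Firm A's payoff to Low: q·0 + (1−q)·3 = -3q + 3
  8q = -3q + 3  ⇒  11q = 3  ⇒  q = 3/11.

p = 1/2, q = 3/11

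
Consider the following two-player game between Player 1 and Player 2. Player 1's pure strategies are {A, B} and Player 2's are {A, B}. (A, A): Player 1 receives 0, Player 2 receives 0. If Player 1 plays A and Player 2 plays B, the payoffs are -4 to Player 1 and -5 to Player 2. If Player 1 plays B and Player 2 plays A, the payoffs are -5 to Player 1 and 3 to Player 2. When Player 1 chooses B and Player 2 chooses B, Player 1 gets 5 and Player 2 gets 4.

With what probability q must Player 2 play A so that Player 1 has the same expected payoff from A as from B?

Player 2's mix must leave Player 1 indifferent between A and B.
  Player 1's payoff from A: q·0 + (1−q)·(-4) = 4q - 4
  Player 1's payoff from B: q·(-5) + (1−q)·5 = -10q + 5
  4q - 4 = -10q + 5  ⇒  14q = 9  ⇒  q = 9/14.

q = 9/14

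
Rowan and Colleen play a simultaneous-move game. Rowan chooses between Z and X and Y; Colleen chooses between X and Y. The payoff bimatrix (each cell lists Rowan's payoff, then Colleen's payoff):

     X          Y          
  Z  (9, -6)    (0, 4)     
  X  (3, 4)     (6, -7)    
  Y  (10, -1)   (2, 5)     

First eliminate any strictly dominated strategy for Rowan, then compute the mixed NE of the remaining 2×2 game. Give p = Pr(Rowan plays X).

p = 6/17

Rowan's strategy Z is strictly dominated by Y: 10 > 9 and 2 > 0. Eliminate Z.
Set Colleen's expected payoff from X equal to that from Y:
  Colleen's payoff from X: p·4 + (1−p)·(-1) = 5p - 1
  Colleen's payoff from Y: p·(-7) + (1−p)·5 = -12p + 5
  5p - 1 = -12p + 5  ⇒  17p = 6  ⇒  p = 6/17.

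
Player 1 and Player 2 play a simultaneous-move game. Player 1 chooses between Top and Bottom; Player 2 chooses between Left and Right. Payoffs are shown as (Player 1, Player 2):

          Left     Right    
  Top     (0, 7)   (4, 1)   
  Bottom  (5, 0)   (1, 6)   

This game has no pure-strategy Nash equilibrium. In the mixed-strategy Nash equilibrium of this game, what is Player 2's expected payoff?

Set Player 2's expected payoff from Left equal to that from Right:
  Player 2's payoff to Left: p·7 + (1−p)·0 = 7p
  Player 2's payoff to Right: p·1 + (1−p)·6 = -5p + 6
  7p = -5p + 6  ⇒  12p = 6  ⇒  p = 1/2.
At equilibrium Player 2 is indifferent across columns, so Player 2's payoff equals the payoff from Left: (1/2)·7 + (1/2)·0 = 7/2.

7/2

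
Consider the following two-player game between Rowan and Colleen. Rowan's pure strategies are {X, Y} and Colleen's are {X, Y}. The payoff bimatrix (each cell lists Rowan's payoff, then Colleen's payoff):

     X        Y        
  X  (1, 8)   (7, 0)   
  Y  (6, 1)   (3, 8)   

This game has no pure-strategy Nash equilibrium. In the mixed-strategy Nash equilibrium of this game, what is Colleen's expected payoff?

In a mixed equilibrium Colleen is indifferent between X and Y; this condition fixes p.
  Colleen's payoff to X: p·8 + (1−p)·1 = 7p + 1
  Colleen's payoff to Y: p·0 + (1−p)·8 = -8p + 8
  7p + 1 = -8p + 8  ⇒  15p = 7  ⇒  p = 7/15.
At equilibrium Colleen is indifferent across columns, so Colleen's payoff equals the payoff from X: (7/15)·8 + (8/15)·1 = 64/15.

64/15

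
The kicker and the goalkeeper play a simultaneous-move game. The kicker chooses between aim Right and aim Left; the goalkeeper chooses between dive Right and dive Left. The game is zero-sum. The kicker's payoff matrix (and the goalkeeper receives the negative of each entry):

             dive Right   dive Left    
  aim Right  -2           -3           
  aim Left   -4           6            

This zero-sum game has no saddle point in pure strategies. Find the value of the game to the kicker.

In a mixed equilibrium the kicker is indifferent between aim Right and aim Left; this condition fixes q.
  the kicker's expected payoff from aim Right: q·(-2) + (1−q)·(-3) = q - 3
  the kicker's expected payoff from aim Left: q·(-4) + (1−q)·6 = -10q + 6
  q - 3 = -10q + 6  ⇒  11q = 9  ⇒  q = 9/11.
The value is the kicker's expected payoff against this mix (using aim Right): (9/11)·(-2) + (2/11)·(-3) = -24/11.

v = -24/11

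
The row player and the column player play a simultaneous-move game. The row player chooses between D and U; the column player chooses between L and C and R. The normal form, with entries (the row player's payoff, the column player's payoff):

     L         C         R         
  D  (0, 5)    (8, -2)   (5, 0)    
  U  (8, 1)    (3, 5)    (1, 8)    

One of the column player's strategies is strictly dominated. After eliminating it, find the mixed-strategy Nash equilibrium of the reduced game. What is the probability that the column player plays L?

The column player's strategy C is strictly dominated by R: 0 > -2 and 8 > 5. Eliminate C.
Set the row player's expected payoff from D equal to that from U:
  the row player's payoff from D: q·0 + (1−q)·5 = -5q + 5
  the row player's payoff from U: q·8 + (1−q)·1 = 7q + 1
  -5q + 5 = 7q + 1  ⇒  -12q = -4  ⇒  q = 1/3.

q = 1/3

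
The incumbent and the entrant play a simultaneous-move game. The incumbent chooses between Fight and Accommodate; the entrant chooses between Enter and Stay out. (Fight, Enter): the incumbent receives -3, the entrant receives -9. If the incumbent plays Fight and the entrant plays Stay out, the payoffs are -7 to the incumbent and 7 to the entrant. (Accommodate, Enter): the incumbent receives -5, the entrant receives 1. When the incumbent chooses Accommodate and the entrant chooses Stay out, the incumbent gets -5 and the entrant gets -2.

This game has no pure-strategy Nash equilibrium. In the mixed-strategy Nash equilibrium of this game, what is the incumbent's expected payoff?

For the incumbent to be willing to mix, the incumbent must be indifferent between Fight and Accommodate, which pins down the entrant's mix.
  the incumbent's payoff from Fight: q·(-3) + (1−q)·(-7) = 4q - 7
  the incumbent's payoff from Accommodate: q·(-5) + (1−q)·(-5) = -5
  4q - 7 = -5  ⇒  4q = 2  ⇒  q = 1/2.
At equilibrium the incumbent is indifferent across rows, so the incumbent's payoff equals the payoff from Fight: (1/2)·(-3) + (1/2)·(-7) = -5.

-5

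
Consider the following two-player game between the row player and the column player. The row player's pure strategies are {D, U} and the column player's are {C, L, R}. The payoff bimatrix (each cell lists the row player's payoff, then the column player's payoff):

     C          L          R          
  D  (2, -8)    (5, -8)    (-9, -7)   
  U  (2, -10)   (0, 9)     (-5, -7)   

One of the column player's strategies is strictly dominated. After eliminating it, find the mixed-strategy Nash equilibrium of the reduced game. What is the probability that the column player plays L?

The column player's strategy C is strictly dominated by R: -7 > -8 and -7 > -10. Eliminate C.
In a mixed equilibrium the row player is indifferent between D and U; this condition fixes q.
  the row player's expected payoff from D: q·5 + (1−q)·(-9) = 14q - 9
  the row player's expected payoff from U: q·0 + (1−q)·(-5) = 5q - 5
  14q - 9 = 5q - 5  ⇒  9q = 4  ⇒  q = 4/9.

q = 4/9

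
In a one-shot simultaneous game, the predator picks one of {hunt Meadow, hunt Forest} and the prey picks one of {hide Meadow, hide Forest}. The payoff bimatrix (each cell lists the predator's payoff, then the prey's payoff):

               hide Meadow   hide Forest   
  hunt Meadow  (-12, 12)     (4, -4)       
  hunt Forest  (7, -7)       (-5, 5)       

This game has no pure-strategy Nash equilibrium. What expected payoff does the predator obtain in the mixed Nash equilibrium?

The predator's indifference between hunt Meadow and hunt Forest determines the prey's mixing probability q:
  the predator's payoff from hunt Meadow: q·(-12) + (1−q)·4 = -16q + 4
  the predator's payoff from hunt Forest: q·7 + (1−q)·(-5) = 12q - 5
  -16q + 4 = 12q - 5  ⇒  -28q = -9  ⇒  q = 9/28.
At equilibrium the predator is indifferent across rows, so the predator's payoff equals the payoff from hunt Meadow: (9/28)·(-12) + (19/28)·4 = -8/7.

-8/7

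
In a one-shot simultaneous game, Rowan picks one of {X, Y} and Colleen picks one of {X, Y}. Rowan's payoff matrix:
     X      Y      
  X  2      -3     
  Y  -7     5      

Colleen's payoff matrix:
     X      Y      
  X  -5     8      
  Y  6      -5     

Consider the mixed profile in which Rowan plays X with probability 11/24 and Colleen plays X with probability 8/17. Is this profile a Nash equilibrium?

Yes

Check Colleen's indifference given Rowan's mix p = 11/24:
  payoff from X = 23/24; payoff from Y = 23/24 — equal.
Check Rowan's indifference given Colleen's mix q = 8/17:
  payoff from X = -11/17; payoff from Y = -11/17 — equal.
Both players are indifferent, so neither can profitably deviate.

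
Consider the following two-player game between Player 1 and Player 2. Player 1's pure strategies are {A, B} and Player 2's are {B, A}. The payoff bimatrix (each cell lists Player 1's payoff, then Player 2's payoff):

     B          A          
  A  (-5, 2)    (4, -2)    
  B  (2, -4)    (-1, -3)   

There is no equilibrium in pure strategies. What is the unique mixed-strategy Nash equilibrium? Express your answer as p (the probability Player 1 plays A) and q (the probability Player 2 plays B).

Player 1's mix must leave Player 2 indifferent between B and A.
  Player 2's payoff from B: p·2 + (1−p)·(-4) = 6p - 4
  Player 2's payoff from A: p·(-2) + (1−p)·(-3) = p - 3
  6p - 4 = p - 3  ⇒  5p = 1  ⇒  p = 1/5.
Player 1's indifference between A and B determines Player 2's mixing probability q:
  Player 1's payoff from A: q·(-5) + (1−q)·4 = -9q + 4
  Player 1's payoff from B: q·2 + (1−q)·(-1) = 3q - 1
  -9q + 4 = 3q - 1  ⇒  -12q = -5  ⇒  q = 5/12.

p = 1/5, q = 5/12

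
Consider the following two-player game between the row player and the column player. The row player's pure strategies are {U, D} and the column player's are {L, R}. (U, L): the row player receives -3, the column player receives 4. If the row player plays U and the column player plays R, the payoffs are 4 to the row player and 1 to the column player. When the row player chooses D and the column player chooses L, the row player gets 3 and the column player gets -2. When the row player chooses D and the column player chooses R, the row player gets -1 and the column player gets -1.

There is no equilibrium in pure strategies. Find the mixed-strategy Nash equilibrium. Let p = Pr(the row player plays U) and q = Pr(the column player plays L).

p = 1/4, q = 5/11

Set the column player's expected payoff from L equal to that from R:
  the column player's payoff to L: p·4 + (1−p)·(-2) = 6p - 2
  the column player's payoff to R: p·1 + (1−p)·(-1) = 2p - 1
  6p - 2 = 2p - 1  ⇒  4p = 1  ⇒  p = 1/4.
The column player's mix must leave the row player indifferent between U and D.
  the row player's payoff from U: q·(-3) + (1−q)·4 = -7q + 4
  the row player's payoff from D: q·3 + (1−q)·(-1) = 4q - 1
  -7q + 4 = 4q - 1  ⇒  -11q = -5  ⇒  q = 5/11.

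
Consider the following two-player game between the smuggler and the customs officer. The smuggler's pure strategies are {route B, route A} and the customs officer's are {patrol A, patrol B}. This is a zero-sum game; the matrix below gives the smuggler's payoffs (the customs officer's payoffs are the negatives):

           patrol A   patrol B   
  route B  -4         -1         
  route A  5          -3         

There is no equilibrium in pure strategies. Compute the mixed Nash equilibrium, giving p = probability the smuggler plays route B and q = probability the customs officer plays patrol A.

The customs officer's indifference between patrol A and patrol B determines the smuggler's mixing probability p:
  the customs officer's payoff from patrol A: p·4 + (1−p)·(-5) = 9p - 5
  the customs officer's payoff from patrol B: p·1 + (1−p)·3 = -2p + 3
  9p - 5 = -2p + 3  ⇒  11p = 8  ⇒  p = 8/11.
Set the smuggler's expected payoff from route B equal to that from route A:
  the smuggler's expected payoff from route B: q·(-4) + (1−q)·(-1) = -3q - 1
  the smuggler's expected payoff from route A: q·5 + (1−q)·(-3) = 8q - 3
  -3q - 1 = 8q - 3  ⇒  -11q = -2  ⇒  q = 2/11.

p = 8/11, q = 2/11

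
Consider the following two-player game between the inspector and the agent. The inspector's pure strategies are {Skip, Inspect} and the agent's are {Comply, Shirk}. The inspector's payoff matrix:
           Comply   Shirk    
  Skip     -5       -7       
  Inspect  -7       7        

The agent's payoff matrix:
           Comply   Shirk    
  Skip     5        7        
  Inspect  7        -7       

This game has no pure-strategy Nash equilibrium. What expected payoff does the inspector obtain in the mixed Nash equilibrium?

In a mixed equilibrium the inspector is indifferent between Skip and Inspect; this condition fixes q.
  the inspector's expected payoff from Skip: q·(-5) + (1−q)·(-7) = 2q - 7
  the inspector's expected payoff from Inspect: q·(-7) + (1−q)·7 = -14q + 7
  2q - 7 = -14q + 7  ⇒  16q = 14  ⇒  q = 7/8.
At equilibrium the inspector is indifferent across rows, so the inspector's payoff equals the payoff from Skip: (7/8)·(-5) + (1/8)·(-7) = -21/4.

-21/4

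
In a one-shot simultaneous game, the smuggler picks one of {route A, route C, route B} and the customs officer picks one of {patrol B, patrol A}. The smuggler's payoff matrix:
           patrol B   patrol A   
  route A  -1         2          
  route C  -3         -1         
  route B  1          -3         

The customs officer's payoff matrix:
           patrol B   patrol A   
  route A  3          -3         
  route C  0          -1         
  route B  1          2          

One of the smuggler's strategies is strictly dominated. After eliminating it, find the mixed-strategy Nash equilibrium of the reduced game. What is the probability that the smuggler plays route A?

The smuggler's strategy route C is strictly dominated by route A: -1 > -3 and 2 > -1. Eliminate route C.
The customs officer's indifference between patrol B and patrol A determines the smuggler's mixing probability p:
  the customs officer's expected payoff from patrol B: p·3 + (1−p)·1 = 2p + 1
  the customs officer's expected payoff from patrol A: p·(-3) + (1−p)·2 = -5p + 2
  2p + 1 = -5p + 2  ⇒  7p = 1  ⇒  p = 1/7.

p = 1/7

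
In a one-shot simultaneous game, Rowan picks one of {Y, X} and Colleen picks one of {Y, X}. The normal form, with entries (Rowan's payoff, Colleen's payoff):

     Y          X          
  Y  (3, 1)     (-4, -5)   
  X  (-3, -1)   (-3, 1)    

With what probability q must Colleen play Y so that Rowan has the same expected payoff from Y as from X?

q = 1/7

Rowan's indifference between Y and X determines Colleen's mixing probability q:
  Rowan's payoff to Y: q·3 + (1−q)·(-4) = 7q - 4
  Rowan's payoff to X: q·(-3) + (1−q)·(-3) = -3
  7q - 4 = -3  ⇒  7q = 1  ⇒  q = 1/7.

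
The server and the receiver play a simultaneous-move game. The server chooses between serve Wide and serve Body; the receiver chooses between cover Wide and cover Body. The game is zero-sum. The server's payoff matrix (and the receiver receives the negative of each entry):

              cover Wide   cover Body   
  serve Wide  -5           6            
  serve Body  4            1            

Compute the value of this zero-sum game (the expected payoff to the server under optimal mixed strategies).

The server's indifference between serve Wide and serve Body determines the receiver's mixing probability q:
  the server's expected payoff from serve Wide: q·(-5) + (1−q)·6 = -11q + 6
  the server's expected payoff from serve Body: q·4 + (1−q)·1 = 3q + 1
  -11q + 6 = 3q + 1  ⇒  -14q = -5  ⇒  q = 5/14.
The value is the server's expected payoff against this mix (using serve Wide): (5/14)·(-5) + (9/14)·6 = 29/14.

v = 29/14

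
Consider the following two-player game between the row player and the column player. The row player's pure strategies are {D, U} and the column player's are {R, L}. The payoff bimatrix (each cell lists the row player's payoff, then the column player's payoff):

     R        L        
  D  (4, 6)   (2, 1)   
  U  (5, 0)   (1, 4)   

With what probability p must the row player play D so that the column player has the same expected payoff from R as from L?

p = 4/9

The row player's mix must leave the column player indifferent between R and L.
  the column player's payoff from R: p·6 + (1−p)·0 = 6p
  the column player's payoff from L: p·1 + (1−p)·4 = -3p + 4
  6p = -3p + 4  ⇒  9p = 4  ⇒  p = 4/9.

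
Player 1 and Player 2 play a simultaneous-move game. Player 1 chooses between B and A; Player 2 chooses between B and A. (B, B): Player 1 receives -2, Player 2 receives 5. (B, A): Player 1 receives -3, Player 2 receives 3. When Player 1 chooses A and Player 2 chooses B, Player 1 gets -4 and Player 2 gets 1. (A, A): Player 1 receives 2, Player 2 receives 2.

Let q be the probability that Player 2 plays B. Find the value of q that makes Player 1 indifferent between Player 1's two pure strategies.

q = 5/7

Set Player 1's expected payoff from B equal to that from A:
  Player 1's expected payoff from B: q·(-2) + (1−q)·(-3) = q - 3
  Player 1's expected payoff from A: q·(-4) + (1−q)·2 = -6q + 2
  q - 3 = -6q + 2  ⇒  7q = 5  ⇒  q = 5/7.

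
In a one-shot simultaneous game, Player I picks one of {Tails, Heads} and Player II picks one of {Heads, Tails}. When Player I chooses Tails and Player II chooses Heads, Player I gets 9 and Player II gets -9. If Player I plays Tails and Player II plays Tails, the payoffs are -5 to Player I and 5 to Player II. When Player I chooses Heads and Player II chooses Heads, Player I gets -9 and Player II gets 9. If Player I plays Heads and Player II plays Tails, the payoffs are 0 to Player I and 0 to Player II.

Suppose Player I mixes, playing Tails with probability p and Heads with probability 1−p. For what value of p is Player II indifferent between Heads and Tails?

p = 9/23

Set Player II's expected payoff from Heads equal to that from Tails:
  Player II's payoff to Heads: p·(-9) + (1−p)·9 = -18p + 9
  Player II's payoff to Tails: p·5 + (1−p)·0 = 5p
  -18p + 9 = 5p  ⇒  -23p = -9  ⇒  p = 9/23.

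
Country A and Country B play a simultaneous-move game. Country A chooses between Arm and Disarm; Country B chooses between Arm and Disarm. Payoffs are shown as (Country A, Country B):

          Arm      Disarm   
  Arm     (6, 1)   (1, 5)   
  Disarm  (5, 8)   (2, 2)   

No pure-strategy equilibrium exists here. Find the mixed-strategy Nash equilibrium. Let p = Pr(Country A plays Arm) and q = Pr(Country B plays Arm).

Set Country B's expected payoff from Arm equal to that from Disarm:
  Country B's payoff from Arm: p·1 + (1−p)·8 = -7p + 8
  Country B's payoff from Disarm: p·5 + (1−p)·2 = 3p + 2
  -7p + 8 = 3p + 2  ⇒  -10p = -6  ⇒  p = 3/5.
For Country A to be willing to mix, Country A must be indifferent between Arm and Disarm, which pins down Country B's mix.
  Country A's expected payoff from Arm: q·6 + (1−q)·1 = 5q + 1
  Country A's expected payoff from Disarm: q·5 + (1−q)·2 = 3q + 2
  5q + 1 = 3q + 2  ⇒  2q = 1  ⇒  q = 1/2.

p = 3/5, q = 1/2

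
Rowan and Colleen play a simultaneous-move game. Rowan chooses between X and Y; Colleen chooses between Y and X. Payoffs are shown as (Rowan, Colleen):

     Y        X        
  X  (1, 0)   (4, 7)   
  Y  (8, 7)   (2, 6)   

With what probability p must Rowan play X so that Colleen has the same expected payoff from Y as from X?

Rowan's mix must leave Colleen indifferent between Y and X.
  Colleen's payoff to Y: p·0 + (1−p)·7 = -7p + 7
  Colleen's payoff to X: p·7 + (1−p)·6 = p + 6
  -7p + 7 = p + 6  ⇒  -8p = -1  ⇒  p = 1/8.

p = 1/8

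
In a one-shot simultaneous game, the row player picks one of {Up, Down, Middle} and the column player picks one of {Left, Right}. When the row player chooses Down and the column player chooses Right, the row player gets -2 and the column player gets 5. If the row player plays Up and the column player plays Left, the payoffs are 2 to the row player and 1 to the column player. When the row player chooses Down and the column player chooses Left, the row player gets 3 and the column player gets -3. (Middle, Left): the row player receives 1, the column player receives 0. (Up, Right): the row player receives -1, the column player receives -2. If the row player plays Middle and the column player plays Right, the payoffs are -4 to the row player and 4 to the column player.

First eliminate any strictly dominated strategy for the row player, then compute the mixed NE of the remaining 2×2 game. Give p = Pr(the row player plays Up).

The row player's strategy Middle is strictly dominated by Up: 2 > 1 and -1 > -4. Eliminate Middle.
In a mixed equilibrium the column player is indifferent between Left and Right; this condition fixes p.
  the column player's payoff from Left: p·1 + (1−p)·(-3) = 4p - 3
  the column player's payoff from Right: p·(-2) + (1−p)·5 = -7p + 5
  4p - 3 = -7p + 5  ⇒  11p = 8  ⇒  p = 8/11.

p = 8/11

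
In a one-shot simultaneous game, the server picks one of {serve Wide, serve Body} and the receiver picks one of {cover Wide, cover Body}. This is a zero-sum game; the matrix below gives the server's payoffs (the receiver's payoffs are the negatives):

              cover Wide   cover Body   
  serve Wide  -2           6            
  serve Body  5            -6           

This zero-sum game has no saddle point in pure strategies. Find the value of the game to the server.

Set the server's expected payoff from serve Wide equal to that from serve Body:
  the server's expected payoff from serve Wide: q·(-2) + (1−q)·6 = -8q + 6
  the server's expected payoff from serve Body: q·5 + (1−q)·(-6) = 11q - 6
  -8q + 6 = 11q - 6  ⇒  -19q = -12  ⇒  q = 12/19.
The value is the server's expected payoff against this mix (using serve Wide): (12/19)·(-2) + (7/19)·6 = 18/19.

v = 18/19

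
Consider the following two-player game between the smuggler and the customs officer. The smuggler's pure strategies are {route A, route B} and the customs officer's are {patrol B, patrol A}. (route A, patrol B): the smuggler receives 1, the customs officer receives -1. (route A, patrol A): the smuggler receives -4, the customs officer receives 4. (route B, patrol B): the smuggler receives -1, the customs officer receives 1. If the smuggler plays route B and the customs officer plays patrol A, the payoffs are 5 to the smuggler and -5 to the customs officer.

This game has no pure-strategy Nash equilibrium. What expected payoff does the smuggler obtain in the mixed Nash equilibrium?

For the smuggler to be willing to mix, the smuggler must be indifferent between route A and route B, which pins down the customs officer's mix.
  the smuggler's payoff from route A: q·1 + (1−q)·(-4) = 5q - 4
  the smuggler's payoff from route B: q·(-1) + (1−q)·5 = -6q + 5
  5q - 4 = -6q + 5  ⇒  11q = 9  ⇒  q = 9/11.
At equilibrium the smuggler is indifferent across rows, so the smuggler's payoff equals the payoff from route A: (9/11)·1 + (2/11)·(-4) = 1/11.

1/11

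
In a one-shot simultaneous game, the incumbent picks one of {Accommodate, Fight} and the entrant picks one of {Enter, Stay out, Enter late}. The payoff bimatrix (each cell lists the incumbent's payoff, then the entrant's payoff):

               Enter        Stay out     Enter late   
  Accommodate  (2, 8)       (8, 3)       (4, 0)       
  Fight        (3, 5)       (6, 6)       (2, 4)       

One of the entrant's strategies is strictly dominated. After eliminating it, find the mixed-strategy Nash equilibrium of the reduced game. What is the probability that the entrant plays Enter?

q = 2/3

The entrant's strategy Enter late is strictly dominated by Stay out: 3 > 0 and 6 > 4. Eliminate Enter late.
Set the incumbent's expected payoff from Accommodate equal to that from Fight:
  the incumbent's payoff from Accommodate: q·2 + (1−q)·8 = -6q + 8
  the incumbent's payoff from Fight: q·3 + (1−q)·6 = -3q + 6
  -6q + 8 = -3q + 6  ⇒  -3q = -2  ⇒  q = 2/3.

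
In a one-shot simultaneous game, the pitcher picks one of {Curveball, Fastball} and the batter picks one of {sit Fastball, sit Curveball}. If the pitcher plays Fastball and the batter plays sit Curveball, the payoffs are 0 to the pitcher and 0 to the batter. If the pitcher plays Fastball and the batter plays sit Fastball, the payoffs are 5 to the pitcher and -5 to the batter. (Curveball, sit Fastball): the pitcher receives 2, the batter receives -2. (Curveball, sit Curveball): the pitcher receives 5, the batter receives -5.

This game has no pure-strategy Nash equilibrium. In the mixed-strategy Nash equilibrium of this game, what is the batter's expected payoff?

-25/8

Set the batter's expected payoff from sit Fastball equal to that from sit Curveball:
  the batter's payoff from sit Fastball: p·(-2) + (1−p)·(-5) = 3p - 5
  the batter's payoff from sit Curveball: p·(-5) + (1−p)·0 = -5p
  3p - 5 = -5p  ⇒  8p = 5  ⇒  p = 5/8.
At equilibrium the batter is indifferent across columns, so the batter's payoff equals the payoff from sit Fastball: (5/8)·(-2) + (3/8)·(-5) = -25/8.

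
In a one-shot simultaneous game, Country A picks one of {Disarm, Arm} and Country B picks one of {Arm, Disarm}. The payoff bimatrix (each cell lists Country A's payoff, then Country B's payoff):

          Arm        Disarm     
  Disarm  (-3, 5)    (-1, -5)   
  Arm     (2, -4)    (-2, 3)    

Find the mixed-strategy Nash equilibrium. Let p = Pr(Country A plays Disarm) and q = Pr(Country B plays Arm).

Country A's mix must leave Country B indifferent between Arm and Disarm.
  Country B's payoff to Arm: p·5 + (1−p)·(-4) = 9p - 4
  Country B's payoff to Disarm: p·(-5) + (1−p)·3 = -8p + 3
  9p - 4 = -8p + 3  ⇒  17p = 7  ⇒  p = 7/17.
Set Country A's expected payoff from Disarm equal to that from Arm:
  Country A's payoff from Disarm: q·(-3) + (1−q)·(-1) = -2q - 1
  Country A's payoff from Arm: q·2 + (1−q)·(-2) = 4q - 2
  -2q - 1 = 4q - 2  ⇒  -6q = -1  ⇒  q = 1/6.

p = 7/17, q = 1/6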